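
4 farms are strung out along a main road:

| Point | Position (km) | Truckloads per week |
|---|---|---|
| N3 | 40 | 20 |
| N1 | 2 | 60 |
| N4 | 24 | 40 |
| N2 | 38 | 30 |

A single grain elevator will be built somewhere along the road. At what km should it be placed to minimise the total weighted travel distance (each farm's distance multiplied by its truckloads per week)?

x = 24

For a sum of weighted absolute distances on a line, the optimum is the weighted median (not the mean). Total weight W = 150; half-weight = 75.
Sort by position and accumulate weight:
  km 2 (N1, w=60) → cum 60
  km 24 (N4, w=40) → cum 100  ≥ 75 → median here
  km 38 (N2, w=30) → cum 130
  km 40 (N3, w=20) → cum 150
Optimal location: km 24.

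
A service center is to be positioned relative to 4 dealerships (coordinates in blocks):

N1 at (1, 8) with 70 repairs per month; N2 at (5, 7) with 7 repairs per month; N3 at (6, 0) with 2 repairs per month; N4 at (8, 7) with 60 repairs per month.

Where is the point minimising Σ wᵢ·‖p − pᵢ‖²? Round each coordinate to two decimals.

(4.29, 7.40)

The minimiser of Σwᵢ‖p−pᵢ‖² is the weighted centroid p* = (Σwᵢpᵢ)/(Σwᵢ).
Σwᵢ = 139.
Σwᵢxᵢ = 70·1 + 7·5 + 2·6 + 60·8 = 597.
Σwᵢyᵢ = 70·8 + 7·7 + 2·0 + 60·7 = 1029.
x* = 597/139 = 4.29, y* = 1029/139 = 7.40.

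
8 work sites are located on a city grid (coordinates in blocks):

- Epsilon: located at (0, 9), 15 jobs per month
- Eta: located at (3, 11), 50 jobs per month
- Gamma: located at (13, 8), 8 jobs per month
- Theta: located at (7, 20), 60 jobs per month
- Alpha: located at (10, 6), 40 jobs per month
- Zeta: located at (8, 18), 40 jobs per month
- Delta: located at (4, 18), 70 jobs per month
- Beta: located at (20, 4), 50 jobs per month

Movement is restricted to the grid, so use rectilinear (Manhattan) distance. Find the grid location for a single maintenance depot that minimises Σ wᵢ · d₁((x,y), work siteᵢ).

Manhattan distance separates: Σwᵢ(|x−xᵢ|+|y−yᵢ|) = Σwᵢ|x−xᵢ| + Σwᵢ|y−yᵢ|, so x and y are optimised independently as 1-D weighted medians.
Total weight W = 333; half = 166.5.
x-coordinate, sorted with cumulative weight:
  x=0 (Epsilon, w=15) cum 15
  x=3 (Eta, w=50) cum 65
  x=4 (Delta, w=70) cum 135
  x=7 (Theta, w=60) cum 195  ← median
  x=8 (Zeta, w=40) cum 235
  x=10 (Alpha, w=40) cum 275
  x=13 (Gamma, w=8) cum 283
  x=20 (Beta, w=50) cum 333
⇒ x* = 7
y-coordinate, sorted with cumulative weight:
  y=4 (Beta, w=50) cum 50
  y=6 (Alpha, w=40) cum 90
  y=8 (Gamma, w=8) cum 98
  y=9 (Epsilon, w=15) cum 113
  y=11 (Eta, w=50) cum 163
  y=18 (Zeta, w=40) cum 203  ← median
  y=18 (Delta, w=70) cum 273
  y=20 (Theta, w=60) cum 333
⇒ y* = 18

(7, 18)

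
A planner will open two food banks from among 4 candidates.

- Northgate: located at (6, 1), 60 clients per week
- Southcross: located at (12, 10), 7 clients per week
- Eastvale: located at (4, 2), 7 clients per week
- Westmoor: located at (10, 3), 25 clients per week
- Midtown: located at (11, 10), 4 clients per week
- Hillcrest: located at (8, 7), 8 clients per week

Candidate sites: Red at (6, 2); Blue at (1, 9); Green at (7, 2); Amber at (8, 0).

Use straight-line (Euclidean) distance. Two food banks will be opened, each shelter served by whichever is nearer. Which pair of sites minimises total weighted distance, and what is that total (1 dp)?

Evaluate every pair (each demand assigned to the nearer of the two):
  {Red, Green}: total = 295.7
  {Red, Amber}: total = 315.0
  {Blue, Green}: total = 327.5
  {Green, Amber}: total = 327.5
  {Red, Blue}: total = 327.9
  {Blue, Amber}: total = 427.2
Best pair: {Red, Green} with total 295.7.

{Red, Green}, total 295.7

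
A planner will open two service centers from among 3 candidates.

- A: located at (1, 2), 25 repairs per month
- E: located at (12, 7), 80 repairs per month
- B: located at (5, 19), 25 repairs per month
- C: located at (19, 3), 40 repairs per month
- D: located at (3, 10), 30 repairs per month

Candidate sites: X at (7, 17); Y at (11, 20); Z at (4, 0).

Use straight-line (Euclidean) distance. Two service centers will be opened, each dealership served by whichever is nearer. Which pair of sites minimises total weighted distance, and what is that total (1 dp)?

{X, Z}, total 1865.0

Evaluate every pair (each demand assigned to the nearer of the two):
  {X, Z}: total = 1865.0
  {Y, Z}: total = 2006.0
  {X, Y}: total = 2348.5
Best pair: {X, Z} with total 1865.0.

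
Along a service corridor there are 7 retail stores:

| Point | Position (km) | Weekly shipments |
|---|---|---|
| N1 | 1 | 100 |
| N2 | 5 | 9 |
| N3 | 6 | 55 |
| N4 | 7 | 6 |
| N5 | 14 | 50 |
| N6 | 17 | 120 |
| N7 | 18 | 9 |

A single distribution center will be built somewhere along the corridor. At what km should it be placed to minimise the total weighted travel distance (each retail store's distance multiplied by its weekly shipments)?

x = 14

For a sum of weighted absolute distances on a line, the optimum is the weighted median (not the mean). Total weight W = 349; half-weight = 174.5.
Sort by position and accumulate weight:
  km 1 (N1, w=100) → cum 100
  km 5 (N2, w=9) → cum 109
  km 6 (N3, w=55) → cum 164
  km 7 (N4, w=6) → cum 170
  km 14 (N5, w=50) → cum 220  ≥ 174.5 → median here
  km 17 (N6, w=120) → cum 340
  km 18 (N7, w=9) → cum 349
Optimal location: km 14.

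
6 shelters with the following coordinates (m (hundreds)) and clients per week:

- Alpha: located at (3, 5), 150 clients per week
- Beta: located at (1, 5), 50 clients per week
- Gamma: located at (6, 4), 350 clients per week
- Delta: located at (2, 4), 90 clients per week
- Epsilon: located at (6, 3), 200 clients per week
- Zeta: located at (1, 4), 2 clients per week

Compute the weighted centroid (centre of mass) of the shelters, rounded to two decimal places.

The minimiser of Σwᵢ‖p−pᵢ‖² is the weighted centroid p* = (Σwᵢpᵢ)/(Σwᵢ).
Σwᵢ = 842.
Σwᵢxᵢ = 150·3 + 50·1 + 350·6 + 90·2 + 200·6 + 2·1 = 3982.
Σwᵢyᵢ = 150·5 + 50·5 + 350·4 + 90·4 + 200·3 + 2·4 = 3368.
x* = 3982/842 = 4.73, y* = 3368/842 = 4.00.

(4.73, 4.00)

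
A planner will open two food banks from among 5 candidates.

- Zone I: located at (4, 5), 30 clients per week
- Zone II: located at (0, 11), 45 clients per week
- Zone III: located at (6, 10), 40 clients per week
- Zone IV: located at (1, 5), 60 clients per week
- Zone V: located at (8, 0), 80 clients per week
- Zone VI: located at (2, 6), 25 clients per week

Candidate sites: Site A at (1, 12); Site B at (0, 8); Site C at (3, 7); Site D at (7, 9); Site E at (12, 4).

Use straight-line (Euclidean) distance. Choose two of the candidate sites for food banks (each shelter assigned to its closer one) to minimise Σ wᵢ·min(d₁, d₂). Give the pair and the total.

{Site C, Site E}, total 1119.4

Evaluate every pair (each demand assigned to the nearer of the two):
  {Site C, Site E}: total = 1119.4
  {Site A, Site C}: total = 1193.7
  {Site C, Site D}: total = 1241.9
  {Site B, Site E}: total = 1251.0
  {Site B, Site C}: total = 1265.0
  {Site B, Site D}: total = 1326.4
  {Site A, Site E}: total = 1532.1
  {Site A, Site D}: total = 1560.4
  {Site D, Site E}: total = 1565.2
  {Site A, Site B}: total = 1594.6
Best pair: {Site C, Site E} with total 1119.4.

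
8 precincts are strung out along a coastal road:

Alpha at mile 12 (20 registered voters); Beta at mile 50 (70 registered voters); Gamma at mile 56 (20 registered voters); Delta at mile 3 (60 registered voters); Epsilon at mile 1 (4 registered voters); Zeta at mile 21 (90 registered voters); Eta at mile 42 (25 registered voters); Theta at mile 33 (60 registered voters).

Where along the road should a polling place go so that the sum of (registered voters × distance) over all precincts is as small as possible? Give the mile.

x = 33

For a sum of weighted absolute distances on a line, the optimum is the weighted median (not the mean). Total weight W = 349; half-weight = 174.5.
Sort by position and accumulate weight:
  mile 1 (Epsilon, w=4) → cum 4
  mile 3 (Delta, w=60) → cum 64
  mile 12 (Alpha, w=20) → cum 84
  mile 21 (Zeta, w=90) → cum 174
  mile 33 (Theta, w=60) → cum 234  ≥ 174.5 → median here
  mile 42 (Eta, w=25) → cum 259
  mile 50 (Beta, w=70) → cum 329
  mile 56 (Gamma, w=20) → cum 349
Optimal location: mile 33.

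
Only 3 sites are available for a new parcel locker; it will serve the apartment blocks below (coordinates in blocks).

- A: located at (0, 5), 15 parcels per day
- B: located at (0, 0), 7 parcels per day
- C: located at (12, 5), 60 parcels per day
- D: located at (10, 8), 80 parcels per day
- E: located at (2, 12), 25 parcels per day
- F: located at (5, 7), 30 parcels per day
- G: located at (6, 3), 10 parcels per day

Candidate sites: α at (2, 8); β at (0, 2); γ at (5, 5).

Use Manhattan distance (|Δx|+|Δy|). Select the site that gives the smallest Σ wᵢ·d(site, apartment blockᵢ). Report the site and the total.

γ, total 1545 blocks

Total weighted distance at each candidate:
  α (2, 8): total = 1875
  β (0, 2): total = 2909
  γ (5, 5): total = 1545
Minimum is at γ with total 1545 blocks.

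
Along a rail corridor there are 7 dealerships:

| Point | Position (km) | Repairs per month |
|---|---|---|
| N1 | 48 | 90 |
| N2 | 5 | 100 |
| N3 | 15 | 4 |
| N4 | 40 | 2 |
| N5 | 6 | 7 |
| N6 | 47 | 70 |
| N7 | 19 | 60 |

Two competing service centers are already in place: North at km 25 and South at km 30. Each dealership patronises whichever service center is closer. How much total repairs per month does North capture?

The indifferent point is the midpoint (25+30)/2 = 27.5; dealerships left of it (closer to North at 25) go to North, those right go to South.
  N2 at 5 (w=100) → North
  N5 at 6 (w=7) → North
  N3 at 15 (w=4) → North
  N7 at 19 (w=60) → North
  N4 at 40 (w=2) → South
  N6 at 47 (w=70) → South
  N1 at 48 (w=90) → South
North captures 171; South captures 162.

171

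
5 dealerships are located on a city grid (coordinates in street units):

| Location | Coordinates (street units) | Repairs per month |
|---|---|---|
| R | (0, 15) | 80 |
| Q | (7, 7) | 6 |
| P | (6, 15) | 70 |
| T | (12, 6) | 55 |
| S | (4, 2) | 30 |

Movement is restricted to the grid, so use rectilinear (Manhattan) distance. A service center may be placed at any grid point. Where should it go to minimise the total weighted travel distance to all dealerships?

Manhattan distance separates: Σwᵢ(|x−xᵢ|+|y−yᵢ|) = Σwᵢ|x−xᵢ| + Σwᵢ|y−yᵢ|, so x and y are optimised independently as 1-D weighted medians.
Total weight W = 241; half = 120.5.
x-coordinate, sorted with cumulative weight:
  x=0 (R, w=80) cum 80
  x=4 (S, w=30) cum 110
  x=6 (P, w=70) cum 180  ← median
  x=7 (Q, w=6) cum 186
  x=12 (T, w=55) cum 241
⇒ x* = 6
y-coordinate, sorted with cumulative weight:
  y=2 (S, w=30) cum 30
  y=6 (T, w=55) cum 85
  y=7 (Q, w=6) cum 91
  y=15 (R, w=80) cum 171  ← median
  y=15 (P, w=70) cum 241
⇒ y* = 15

(6, 15)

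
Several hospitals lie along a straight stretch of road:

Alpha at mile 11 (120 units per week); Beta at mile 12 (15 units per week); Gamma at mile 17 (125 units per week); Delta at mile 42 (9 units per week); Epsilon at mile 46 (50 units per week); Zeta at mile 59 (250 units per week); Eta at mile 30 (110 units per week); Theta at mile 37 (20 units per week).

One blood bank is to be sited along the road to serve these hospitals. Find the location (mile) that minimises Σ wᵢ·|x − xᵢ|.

For a sum of weighted absolute distances on a line, the optimum is the weighted median (not the mean). Total weight W = 699; half-weight = 349.5.
Sort by position and accumulate weight:
  mile 11 (Alpha, w=120) → cum 120
  mile 12 (Beta, w=15) → cum 135
  mile 17 (Gamma, w=125) → cum 260
  mile 30 (Eta, w=110) → cum 370  ≥ 349.5 → median here
  mile 37 (Theta, w=20) → cum 390
  mile 42 (Delta, w=9) → cum 399
  mile 46 (Epsilon, w=50) → cum 449
  mile 59 (Zeta, w=250) → cum 699
Optimal location: mile 30.

x = 30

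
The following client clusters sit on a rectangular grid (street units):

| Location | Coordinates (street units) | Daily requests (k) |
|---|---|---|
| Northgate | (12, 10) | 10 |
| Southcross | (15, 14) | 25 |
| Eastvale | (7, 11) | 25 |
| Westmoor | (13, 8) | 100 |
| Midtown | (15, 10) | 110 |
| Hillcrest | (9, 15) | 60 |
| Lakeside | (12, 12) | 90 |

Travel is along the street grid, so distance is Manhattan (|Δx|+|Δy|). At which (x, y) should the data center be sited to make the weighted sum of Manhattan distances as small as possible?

Manhattan distance separates: Σwᵢ(|x−xᵢ|+|y−yᵢ|) = Σwᵢ|x−xᵢ| + Σwᵢ|y−yᵢ|, so x and y are optimised independently as 1-D weighted medians.
Total weight W = 420; half = 210.
x-coordinate, sorted with cumulative weight:
  x=7 (Eastvale, w=25) cum 25
  x=9 (Hillcrest, w=60) cum 85
  x=12 (Northgate, w=10) cum 95
  x=12 (Lakeside, w=90) cum 185
  x=13 (Westmoor, w=100) cum 285  ← median
  x=15 (Southcross, w=25) cum 310
  x=15 (Midtown, w=110) cum 420
⇒ x* = 13
y-coordinate, sorted with cumulative weight:
  y=8 (Westmoor, w=100) cum 100
  y=10 (Northgate, w=10) cum 110
  y=10 (Midtown, w=110) cum 220  ← median
  y=11 (Eastvale, w=25) cum 245
  y=12 (Lakeside, w=90) cum 335
  y=14 (Southcross, w=25) cum 360
  y=15 (Hillcrest, w=60) cum 420
⇒ y* = 10

(13, 10)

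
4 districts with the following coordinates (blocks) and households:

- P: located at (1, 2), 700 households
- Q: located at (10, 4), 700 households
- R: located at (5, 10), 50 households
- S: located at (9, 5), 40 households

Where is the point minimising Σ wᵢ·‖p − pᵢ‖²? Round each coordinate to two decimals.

The minimiser of Σwᵢ‖p−pᵢ‖² is the weighted centroid p* = (Σwᵢpᵢ)/(Σwᵢ).
Σwᵢ = 1490.
Σwᵢxᵢ = 700·1 + 700·10 + 50·5 + 40·9 = 8310.
Σwᵢyᵢ = 700·2 + 700·4 + 50·10 + 40·5 = 4900.
x* = 8310/1490 = 5.58, y* = 4900/1490 = 3.29.

(5.58, 3.29)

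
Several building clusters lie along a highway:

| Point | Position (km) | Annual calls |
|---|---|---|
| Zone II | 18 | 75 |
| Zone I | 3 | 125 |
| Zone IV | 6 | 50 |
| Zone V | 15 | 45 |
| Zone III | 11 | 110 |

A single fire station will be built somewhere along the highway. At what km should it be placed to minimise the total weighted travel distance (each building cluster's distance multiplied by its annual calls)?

For a sum of weighted absolute distances on a line, the optimum is the weighted median (not the mean). Total weight W = 405; half-weight = 202.5.
Sort by position and accumulate weight:
  km 3 (Zone I, w=125) → cum 125
  km 6 (Zone IV, w=50) → cum 175
  km 11 (Zone III, w=110) → cum 285  ≥ 202.5 → median here
  km 15 (Zone V, w=45) → cum 330
  km 18 (Zone II, w=75) → cum 405
Optimal location: km 11.

x = 11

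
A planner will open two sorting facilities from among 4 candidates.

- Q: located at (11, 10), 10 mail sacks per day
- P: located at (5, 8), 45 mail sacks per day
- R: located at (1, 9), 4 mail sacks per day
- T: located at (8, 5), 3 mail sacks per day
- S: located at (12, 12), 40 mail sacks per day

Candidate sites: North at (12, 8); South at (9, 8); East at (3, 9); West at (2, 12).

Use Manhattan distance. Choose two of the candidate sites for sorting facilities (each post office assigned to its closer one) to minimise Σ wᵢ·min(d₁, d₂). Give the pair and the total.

{North, East}, total 354

Evaluate every pair (each demand assigned to the nearer of the two):
  {North, East}: total = 354
  {North, South}: total = 418
  {South, East}: total = 475
  {South, West}: total = 528
  {North, West}: total = 542
  {East, West}: total = 660
Best pair: {North, East} with total 354.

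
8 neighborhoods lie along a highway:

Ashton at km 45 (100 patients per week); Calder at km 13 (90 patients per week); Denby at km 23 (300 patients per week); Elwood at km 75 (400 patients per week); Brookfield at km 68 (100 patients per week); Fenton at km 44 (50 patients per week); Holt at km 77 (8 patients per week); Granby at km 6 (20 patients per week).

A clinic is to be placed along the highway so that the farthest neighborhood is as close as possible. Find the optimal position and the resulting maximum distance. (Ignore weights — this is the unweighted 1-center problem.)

The 1-center on a line is the midpoint of the two extreme points: leftmost at 6, rightmost at 77.
Optimal location = (6 + 77)/2 = 41.5; maximum distance = (77 − 6)/2 = 35.5.

location 41.5, max distance 35.5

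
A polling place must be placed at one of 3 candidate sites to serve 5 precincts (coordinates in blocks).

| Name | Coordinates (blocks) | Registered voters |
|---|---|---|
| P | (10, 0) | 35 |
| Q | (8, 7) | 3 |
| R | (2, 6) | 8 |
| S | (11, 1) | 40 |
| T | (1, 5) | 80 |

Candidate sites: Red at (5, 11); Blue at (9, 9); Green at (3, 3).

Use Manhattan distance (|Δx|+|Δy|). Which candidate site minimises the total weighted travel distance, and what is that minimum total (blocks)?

Green, total 1129 blocks

Total weighted distance at each candidate:
  Red (5, 11): total = 2085
  Blue (9, 9): total = 1799
  Green (3, 3): total = 1129
Minimum is at Green with total 1129 blocks.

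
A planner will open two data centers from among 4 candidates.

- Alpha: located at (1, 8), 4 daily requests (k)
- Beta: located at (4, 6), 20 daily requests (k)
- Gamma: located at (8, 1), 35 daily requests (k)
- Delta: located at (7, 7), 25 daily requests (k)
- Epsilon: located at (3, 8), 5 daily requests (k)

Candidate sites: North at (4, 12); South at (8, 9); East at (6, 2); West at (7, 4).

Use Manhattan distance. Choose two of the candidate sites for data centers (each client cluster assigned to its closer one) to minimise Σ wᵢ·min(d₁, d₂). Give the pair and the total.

Evaluate every pair (each demand assigned to the nearer of the two):
  {East, West}: total = 360
  {South, East}: total = 362
  {North, West}: total = 368
  {South, West}: total = 377
  {North, East}: total = 428
  {North, South}: total = 528
Best pair: {East, West} with total 360.

{East, West}, total 360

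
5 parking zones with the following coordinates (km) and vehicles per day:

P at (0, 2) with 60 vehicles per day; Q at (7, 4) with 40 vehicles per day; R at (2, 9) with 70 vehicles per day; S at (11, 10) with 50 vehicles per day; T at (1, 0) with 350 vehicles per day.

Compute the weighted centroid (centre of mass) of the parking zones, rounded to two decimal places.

The minimiser of Σwᵢ‖p−pᵢ‖² is the weighted centroid p* = (Σwᵢpᵢ)/(Σwᵢ).
Σwᵢ = 570.
Σwᵢxᵢ = 60·0 + 40·7 + 70·2 + 50·11 + 350·1 = 1320.
Σwᵢyᵢ = 60·2 + 40·4 + 70·9 + 50·10 + 350·0 = 1410.
x* = 1320/570 = 2.32, y* = 1410/570 = 2.47.

(2.32, 2.47)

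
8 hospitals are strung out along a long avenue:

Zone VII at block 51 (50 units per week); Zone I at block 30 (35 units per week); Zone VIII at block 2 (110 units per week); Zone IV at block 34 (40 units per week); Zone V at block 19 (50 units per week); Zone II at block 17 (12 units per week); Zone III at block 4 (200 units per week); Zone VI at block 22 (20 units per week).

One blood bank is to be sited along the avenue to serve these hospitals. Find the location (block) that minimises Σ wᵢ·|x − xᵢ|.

x = 4

For a sum of weighted absolute distances on a line, the optimum is the weighted median (not the mean). Total weight W = 517; half-weight = 258.5.
Sort by position and accumulate weight:
  block 2 (Zone VIII, w=110) → cum 110
  block 4 (Zone III, w=200) → cum 310  ≥ 258.5 → median here
  block 17 (Zone II, w=12) → cum 322
  block 19 (Zone V, w=50) → cum 372
  block 22 (Zone VI, w=20) → cum 392
  block 30 (Zone I, w=35) → cum 427
  block 34 (Zone IV, w=40) → cum 467
  block 51 (Zone VII, w=50) → cum 517
Optimal location: block 4.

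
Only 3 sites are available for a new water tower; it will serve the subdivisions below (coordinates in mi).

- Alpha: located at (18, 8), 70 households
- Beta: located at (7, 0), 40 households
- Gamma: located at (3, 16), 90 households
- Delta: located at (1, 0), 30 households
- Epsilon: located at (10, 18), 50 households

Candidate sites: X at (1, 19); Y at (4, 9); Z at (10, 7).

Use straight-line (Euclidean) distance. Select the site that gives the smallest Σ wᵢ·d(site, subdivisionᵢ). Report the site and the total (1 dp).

Z, total 2787.2 mi

Total weighted distance at each candidate:
  X (1, 19): total = 3561.7
  Y (4, 9): total = 2823.8
  Z (10, 7): total = 2787.2
Minimum is at Z with total 2787.2 mi.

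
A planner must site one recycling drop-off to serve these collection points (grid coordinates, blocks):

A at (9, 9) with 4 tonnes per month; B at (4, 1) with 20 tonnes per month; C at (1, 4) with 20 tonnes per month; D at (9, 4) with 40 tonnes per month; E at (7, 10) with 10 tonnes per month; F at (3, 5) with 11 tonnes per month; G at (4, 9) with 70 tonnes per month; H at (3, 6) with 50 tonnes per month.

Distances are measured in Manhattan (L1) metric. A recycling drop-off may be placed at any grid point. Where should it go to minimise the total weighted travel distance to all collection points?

(4, 6)

Manhattan distance separates: Σwᵢ(|x−xᵢ|+|y−yᵢ|) = Σwᵢ|x−xᵢ| + Σwᵢ|y−yᵢ|, so x and y are optimised independently as 1-D weighted medians.
Total weight W = 225; half = 112.5.
x-coordinate, sorted with cumulative weight:
  x=1 (C, w=20) cum 20
  x=3 (F, w=11) cum 31
  x=3 (H, w=50) cum 81
  x=4 (B, w=20) cum 101
  x=4 (G, w=70) cum 171  ← median
  x=7 (E, w=10) cum 181
  x=9 (A, w=4) cum 185
  x=9 (D, w=40) cum 225
⇒ x* = 4
y-coordinate, sorted with cumulative weight:
  y=1 (B, w=20) cum 20
  y=4 (C, w=20) cum 40
  y=4 (D, w=40) cum 80
  y=5 (F, w=11) cum 91
  y=6 (H, w=50) cum 141  ← median
  y=9 (A, w=4) cum 145
  y=9 (G, w=70) cum 215
  y=10 (E, w=10) cum 225
⇒ y* = 6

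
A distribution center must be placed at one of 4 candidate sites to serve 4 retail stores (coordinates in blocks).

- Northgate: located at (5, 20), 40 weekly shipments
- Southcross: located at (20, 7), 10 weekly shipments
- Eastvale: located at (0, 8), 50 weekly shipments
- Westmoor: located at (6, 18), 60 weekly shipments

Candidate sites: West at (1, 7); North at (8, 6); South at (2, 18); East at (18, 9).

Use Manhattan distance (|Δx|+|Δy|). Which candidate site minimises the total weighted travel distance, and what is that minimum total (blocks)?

South, total 1330 blocks

Total weighted distance at each candidate:
  West (1, 7): total = 1930
  North (8, 6): total = 2150
  South (2, 18): total = 1330
  East (18, 9): total = 3210
Minimum is at South with total 1330 blocks.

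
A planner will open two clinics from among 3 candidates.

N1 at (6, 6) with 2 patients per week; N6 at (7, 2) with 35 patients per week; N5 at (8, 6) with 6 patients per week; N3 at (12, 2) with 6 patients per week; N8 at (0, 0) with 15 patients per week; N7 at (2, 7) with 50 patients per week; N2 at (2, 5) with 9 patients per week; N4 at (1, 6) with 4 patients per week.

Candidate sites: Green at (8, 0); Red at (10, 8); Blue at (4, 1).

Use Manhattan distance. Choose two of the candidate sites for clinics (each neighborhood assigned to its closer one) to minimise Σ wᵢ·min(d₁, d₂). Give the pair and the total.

{Green, Blue}, total 752

Evaluate every pair (each demand assigned to the nearer of the two):
  {Green, Blue}: total = 752
  {Red, Blue}: total = 785
  {Green, Red}: total = 890
Best pair: {Green, Blue} with total 752.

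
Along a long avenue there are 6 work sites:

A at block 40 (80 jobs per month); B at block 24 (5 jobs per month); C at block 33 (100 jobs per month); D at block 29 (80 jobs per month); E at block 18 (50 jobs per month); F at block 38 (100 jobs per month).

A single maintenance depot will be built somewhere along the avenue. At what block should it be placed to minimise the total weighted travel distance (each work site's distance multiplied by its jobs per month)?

x = 33

For a sum of weighted absolute distances on a line, the optimum is the weighted median (not the mean). Total weight W = 415; half-weight = 207.5.
Sort by position and accumulate weight:
  block 18 (E, w=50) → cum 50
  block 24 (B, w=5) → cum 55
  block 29 (D, w=80) → cum 135
  block 33 (C, w=100) → cum 235  ≥ 207.5 → median here
  block 38 (F, w=100) → cum 335
  block 40 (A, w=80) → cum 415
Optimal location: block 33.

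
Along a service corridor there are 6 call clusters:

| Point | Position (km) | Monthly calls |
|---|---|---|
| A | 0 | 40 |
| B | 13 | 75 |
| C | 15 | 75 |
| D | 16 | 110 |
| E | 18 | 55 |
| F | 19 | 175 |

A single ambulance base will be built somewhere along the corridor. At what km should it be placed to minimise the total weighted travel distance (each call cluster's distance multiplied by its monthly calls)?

x = 16

For a sum of weighted absolute distances on a line, the optimum is the weighted median (not the mean). Total weight W = 530; half-weight = 265.
Sort by position and accumulate weight:
  km 0 (A, w=40) → cum 40
  km 13 (B, w=75) → cum 115
  km 15 (C, w=75) → cum 190
  km 16 (D, w=110) → cum 300  ≥ 265 → median here
  km 18 (E, w=55) → cum 355
  km 19 (F, w=175) → cum 530
Optimal location: km 16.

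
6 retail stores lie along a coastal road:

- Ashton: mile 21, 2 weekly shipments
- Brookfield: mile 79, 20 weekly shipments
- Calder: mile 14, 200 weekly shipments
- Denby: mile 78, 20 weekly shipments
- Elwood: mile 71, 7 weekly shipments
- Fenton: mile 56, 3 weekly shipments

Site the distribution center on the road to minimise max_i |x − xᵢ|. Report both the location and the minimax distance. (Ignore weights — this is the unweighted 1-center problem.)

location 46.5, max distance 32.5

The 1-center on a line is the midpoint of the two extreme points: leftmost at 14, rightmost at 79.
Optimal location = (14 + 79)/2 = 46.5; maximum distance = (79 − 14)/2 = 32.5.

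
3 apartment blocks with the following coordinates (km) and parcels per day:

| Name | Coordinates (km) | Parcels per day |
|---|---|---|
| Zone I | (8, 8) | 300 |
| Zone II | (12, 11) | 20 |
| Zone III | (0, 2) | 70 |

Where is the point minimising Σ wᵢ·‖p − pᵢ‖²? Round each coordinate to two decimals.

(6.77, 7.08)

The minimiser of Σwᵢ‖p−pᵢ‖² is the weighted centroid p* = (Σwᵢpᵢ)/(Σwᵢ).
Σwᵢ = 390.
Σwᵢxᵢ = 300·8 + 20·12 + 70·0 = 2640.
Σwᵢyᵢ = 300·8 + 20·11 + 70·2 = 2760.
x* = 2640/390 = 6.77, y* = 2760/390 = 7.08.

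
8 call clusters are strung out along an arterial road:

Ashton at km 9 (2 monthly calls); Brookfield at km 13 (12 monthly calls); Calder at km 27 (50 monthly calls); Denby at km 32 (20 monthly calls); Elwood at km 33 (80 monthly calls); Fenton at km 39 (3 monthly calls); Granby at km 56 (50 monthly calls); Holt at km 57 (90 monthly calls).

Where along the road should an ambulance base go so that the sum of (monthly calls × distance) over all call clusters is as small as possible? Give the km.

For a sum of weighted absolute distances on a line, the optimum is the weighted median (not the mean). Total weight W = 307; half-weight = 153.5.
Sort by position and accumulate weight:
  km 9 (Ashton, w=2) → cum 2
  km 13 (Brookfield, w=12) → cum 14
  km 27 (Calder, w=50) → cum 64
  km 32 (Denby, w=20) → cum 84
  km 33 (Elwood, w=80) → cum 164  ≥ 153.5 → median here
  km 39 (Fenton, w=3) → cum 167
  km 56 (Granby, w=50) → cum 217
  km 57 (Holt, w=90) → cum 307
Optimal location: km 33.

x = 33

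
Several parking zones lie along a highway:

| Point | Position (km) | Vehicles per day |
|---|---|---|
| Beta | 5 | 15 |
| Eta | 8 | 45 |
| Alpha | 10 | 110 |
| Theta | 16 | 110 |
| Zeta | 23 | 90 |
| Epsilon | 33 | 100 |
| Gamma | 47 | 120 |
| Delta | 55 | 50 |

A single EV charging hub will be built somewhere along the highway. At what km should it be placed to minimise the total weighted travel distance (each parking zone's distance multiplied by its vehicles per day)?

For a sum of weighted absolute distances on a line, the optimum is the weighted median (not the mean). Total weight W = 640; half-weight = 320.
Sort by position and accumulate weight:
  km 5 (Beta, w=15) → cum 15
  km 8 (Eta, w=45) → cum 60
  km 10 (Alpha, w=110) → cum 170
  km 16 (Theta, w=110) → cum 280
  km 23 (Zeta, w=90) → cum 370  ≥ 320 → median here
  km 33 (Epsilon, w=100) → cum 470
  km 47 (Gamma, w=120) → cum 590
  km 55 (Delta, w=50) → cum 640
Optimal location: km 23.

x = 23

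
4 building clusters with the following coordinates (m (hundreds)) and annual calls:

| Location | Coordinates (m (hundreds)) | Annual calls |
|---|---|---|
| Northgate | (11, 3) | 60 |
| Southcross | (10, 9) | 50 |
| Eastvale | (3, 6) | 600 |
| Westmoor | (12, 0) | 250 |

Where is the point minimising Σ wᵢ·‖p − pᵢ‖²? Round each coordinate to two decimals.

(6.21, 4.41)

The minimiser of Σwᵢ‖p−pᵢ‖² is the weighted centroid p* = (Σwᵢpᵢ)/(Σwᵢ).
Σwᵢ = 960.
Σwᵢxᵢ = 60·11 + 50·10 + 600·3 + 250·12 = 5960.
Σwᵢyᵢ = 60·3 + 50·9 + 600·6 + 250·0 = 4230.
x* = 5960/960 = 6.21, y* = 4230/960 = 4.41.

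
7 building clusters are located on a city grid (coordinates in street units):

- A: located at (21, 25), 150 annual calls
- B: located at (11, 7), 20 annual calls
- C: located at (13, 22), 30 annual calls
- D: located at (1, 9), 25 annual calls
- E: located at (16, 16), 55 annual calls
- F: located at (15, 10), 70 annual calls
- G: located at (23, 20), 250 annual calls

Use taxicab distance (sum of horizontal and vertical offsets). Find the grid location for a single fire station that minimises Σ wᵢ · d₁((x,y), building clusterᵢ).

Manhattan distance separates: Σwᵢ(|x−xᵢ|+|y−yᵢ|) = Σwᵢ|x−xᵢ| + Σwᵢ|y−yᵢ|, so x and y are optimised independently as 1-D weighted medians.
Total weight W = 600; half = 300.
x-coordinate, sorted with cumulative weight:
  x=1 (D, w=25) cum 25
  x=11 (B, w=20) cum 45
  x=13 (C, w=30) cum 75
  x=15 (F, w=70) cum 145
  x=16 (E, w=55) cum 200
  x=21 (A, w=150) cum 350  ← median
  x=23 (G, w=250) cum 600
⇒ x* = 21
y-coordinate, sorted with cumulative weight:
  y=7 (B, w=20) cum 20
  y=9 (D, w=25) cum 45
  y=10 (F, w=70) cum 115
  y=16 (E, w=55) cum 170
  y=20 (G, w=250) cum 420  ← median
  y=22 (C, w=30) cum 450
  y=25 (A, w=150) cum 600
⇒ y* = 20

(21, 20)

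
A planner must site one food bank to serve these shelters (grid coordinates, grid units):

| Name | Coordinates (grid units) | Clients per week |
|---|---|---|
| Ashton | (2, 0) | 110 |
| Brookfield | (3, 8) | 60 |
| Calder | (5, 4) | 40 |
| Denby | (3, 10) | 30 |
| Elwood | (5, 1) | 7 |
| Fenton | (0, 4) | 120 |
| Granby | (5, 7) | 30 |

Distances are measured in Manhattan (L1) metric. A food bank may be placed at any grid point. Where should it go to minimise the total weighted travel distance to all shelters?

(2, 4)

Manhattan distance separates: Σwᵢ(|x−xᵢ|+|y−yᵢ|) = Σwᵢ|x−xᵢ| + Σwᵢ|y−yᵢ|, so x and y are optimised independently as 1-D weighted medians.
Total weight W = 397; half = 198.5.
x-coordinate, sorted with cumulative weight:
  x=0 (Fenton, w=120) cum 120
  x=2 (Ashton, w=110) cum 230  ← median
  x=3 (Brookfield, w=60) cum 290
  x=3 (Denby, w=30) cum 320
  x=5 (Calder, w=40) cum 360
  x=5 (Elwood, w=7) cum 367
  x=5 (Granby, w=30) cum 397
⇒ x* = 2
y-coordinate, sorted with cumulative weight:
  y=0 (Ashton, w=110) cum 110
  y=1 (Elwood, w=7) cum 117
  y=4 (Calder, w=40) cum 157
  y=4 (Fenton, w=120) cum 277  ← median
  y=7 (Granby, w=30) cum 307
  y=8 (Brookfield, w=60) cum 367
  y=10 (Denby, w=30) cum 397
⇒ y* = 4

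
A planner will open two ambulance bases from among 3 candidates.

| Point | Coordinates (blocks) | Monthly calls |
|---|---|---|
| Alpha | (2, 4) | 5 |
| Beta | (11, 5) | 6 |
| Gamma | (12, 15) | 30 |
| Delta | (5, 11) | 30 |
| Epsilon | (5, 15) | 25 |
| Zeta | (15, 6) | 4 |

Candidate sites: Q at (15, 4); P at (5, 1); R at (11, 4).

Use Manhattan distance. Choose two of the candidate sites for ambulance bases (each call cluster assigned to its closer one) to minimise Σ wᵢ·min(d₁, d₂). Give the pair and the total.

Evaluate every pair (each demand assigned to the nearer of the two):
  {P, R}: total = 1070
  {Q, P}: total = 1138
  {Q, R}: total = 1234
Best pair: {P, R} with total 1070.

{P, R}, total 1070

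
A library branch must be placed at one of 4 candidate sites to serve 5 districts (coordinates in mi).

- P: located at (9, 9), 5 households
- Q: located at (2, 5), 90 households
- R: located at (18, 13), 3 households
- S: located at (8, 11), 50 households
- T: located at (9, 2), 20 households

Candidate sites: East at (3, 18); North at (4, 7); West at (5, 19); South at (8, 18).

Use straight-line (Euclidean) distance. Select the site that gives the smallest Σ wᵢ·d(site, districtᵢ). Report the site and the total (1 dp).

Total weighted distance at each candidate:
  East (3, 18): total = 2046.9
  North (4, 7): total = 751.4
  West (5, 19): total = 2161.9
  South (8, 18): total = 2038.0
Minimum is at North with total 751.4 mi.

North, total 751.4 mi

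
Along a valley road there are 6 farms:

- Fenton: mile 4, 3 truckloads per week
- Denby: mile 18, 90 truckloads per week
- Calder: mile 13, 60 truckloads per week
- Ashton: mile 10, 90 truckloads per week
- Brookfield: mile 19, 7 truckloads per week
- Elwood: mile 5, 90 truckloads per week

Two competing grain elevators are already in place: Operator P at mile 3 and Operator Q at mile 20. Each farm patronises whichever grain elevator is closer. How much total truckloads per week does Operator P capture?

183

The indifferent point is the midpoint (3+20)/2 = 11.5; farms left of it (closer to Operator P at 3) go to Operator P, those right go to Operator Q.
  Fenton at 4 (w=3) → Operator P
  Elwood at 5 (w=90) → Operator P
  Ashton at 10 (w=90) → Operator P
  Calder at 13 (w=60) → Operator Q
  Denby at 18 (w=90) → Operator Q
  Brookfield at 19 (w=7) → Operator Q
Operator P captures 183; Operator Q captures 157.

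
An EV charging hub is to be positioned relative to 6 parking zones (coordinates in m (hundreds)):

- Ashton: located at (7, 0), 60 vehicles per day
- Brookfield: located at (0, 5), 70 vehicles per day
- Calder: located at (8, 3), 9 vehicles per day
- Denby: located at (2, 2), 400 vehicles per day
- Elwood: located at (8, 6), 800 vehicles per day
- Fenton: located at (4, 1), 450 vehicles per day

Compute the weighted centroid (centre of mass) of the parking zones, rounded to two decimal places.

The minimiser of Σwᵢ‖p−pᵢ‖² is the weighted centroid p* = (Σwᵢpᵢ)/(Σwᵢ).
Σwᵢ = 1789.
Σwᵢxᵢ = 60·7 + 70·0 + 9·8 + 400·2 + 800·8 + 450·4 = 9492.
Σwᵢyᵢ = 60·0 + 70·5 + 9·3 + 400·2 + 800·6 + 450·1 = 6427.
x* = 9492/1789 = 5.31, y* = 6427/1789 = 3.59.

(5.31, 3.59)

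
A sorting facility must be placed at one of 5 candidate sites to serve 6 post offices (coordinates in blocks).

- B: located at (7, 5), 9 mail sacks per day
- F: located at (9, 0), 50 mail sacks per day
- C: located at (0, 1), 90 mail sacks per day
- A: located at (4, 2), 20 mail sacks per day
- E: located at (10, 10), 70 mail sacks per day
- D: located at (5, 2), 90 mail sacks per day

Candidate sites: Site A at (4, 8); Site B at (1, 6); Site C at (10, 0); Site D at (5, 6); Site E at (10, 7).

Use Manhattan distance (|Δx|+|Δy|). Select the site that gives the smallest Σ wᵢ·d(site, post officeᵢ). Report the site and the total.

Total weighted distance at each candidate:
  Site A (4, 8): total = 3004
  Site B (1, 6): total = 3073
  Site C (10, 0): total = 2602
  Site D (5, 6): total = 2517
  Site E (10, 7): total = 3215
Minimum is at Site D with total 2517 blocks.

Site D, total 2517 blocks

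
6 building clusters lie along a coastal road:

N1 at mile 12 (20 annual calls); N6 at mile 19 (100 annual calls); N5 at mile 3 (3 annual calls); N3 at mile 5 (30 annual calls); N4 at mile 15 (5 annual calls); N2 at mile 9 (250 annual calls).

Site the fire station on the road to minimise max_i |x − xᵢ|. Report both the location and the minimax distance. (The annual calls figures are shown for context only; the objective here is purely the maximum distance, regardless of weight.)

location 11, max distance 8

The 1-center on a line is the midpoint of the two extreme points: leftmost at 3, rightmost at 19.
Optimal location = (3 + 19)/2 = 11; maximum distance = (19 − 3)/2 = 8.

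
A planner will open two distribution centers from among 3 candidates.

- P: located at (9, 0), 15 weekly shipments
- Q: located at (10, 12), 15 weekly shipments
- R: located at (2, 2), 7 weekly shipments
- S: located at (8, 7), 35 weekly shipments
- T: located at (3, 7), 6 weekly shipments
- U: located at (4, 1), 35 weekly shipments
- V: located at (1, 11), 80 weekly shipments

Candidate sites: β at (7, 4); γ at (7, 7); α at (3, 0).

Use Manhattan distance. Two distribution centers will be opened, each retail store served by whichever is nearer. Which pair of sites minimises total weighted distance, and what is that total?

{γ, α}, total 1160

Evaluate every pair (each demand assigned to the nearer of the two):
  {γ, α}: total = 1160
  {β, γ}: total = 1328
  {β, α}: total = 1568
Best pair: {γ, α} with total 1160.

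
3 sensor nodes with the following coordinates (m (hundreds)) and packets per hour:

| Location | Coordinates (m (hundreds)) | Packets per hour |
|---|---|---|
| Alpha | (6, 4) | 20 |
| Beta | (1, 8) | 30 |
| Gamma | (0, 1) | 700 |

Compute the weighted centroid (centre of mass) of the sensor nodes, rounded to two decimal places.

(0.20, 1.36)

The minimiser of Σwᵢ‖p−pᵢ‖² is the weighted centroid p* = (Σwᵢpᵢ)/(Σwᵢ).
Σwᵢ = 750.
Σwᵢxᵢ = 20·6 + 30·1 + 700·0 = 150.
Σwᵢyᵢ = 20·4 + 30·8 + 700·1 = 1020.
x* = 150/750 = 0.20, y* = 1020/750 = 1.36.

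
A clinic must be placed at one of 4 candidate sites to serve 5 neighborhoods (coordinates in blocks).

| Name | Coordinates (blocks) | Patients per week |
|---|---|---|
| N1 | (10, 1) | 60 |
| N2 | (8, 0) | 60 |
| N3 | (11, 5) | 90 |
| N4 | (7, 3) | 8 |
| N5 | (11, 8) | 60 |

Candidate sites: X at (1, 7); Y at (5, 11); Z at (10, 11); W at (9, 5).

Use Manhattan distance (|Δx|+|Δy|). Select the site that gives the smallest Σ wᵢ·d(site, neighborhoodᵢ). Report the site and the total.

Total weighted distance at each candidate:
  X (1, 7): total = 3560
  Y (5, 11): total = 3440
  Z (10, 11): total = 2338
  W (9, 5): total = 1172
Minimum is at W with total 1172 blocks.

W, total 1172 blocks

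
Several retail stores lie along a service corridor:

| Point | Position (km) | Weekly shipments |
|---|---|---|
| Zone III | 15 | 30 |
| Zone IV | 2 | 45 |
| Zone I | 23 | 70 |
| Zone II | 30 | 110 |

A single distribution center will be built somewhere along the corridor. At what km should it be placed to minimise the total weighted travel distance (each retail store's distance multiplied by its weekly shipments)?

x = 23

For a sum of weighted absolute distances on a line, the optimum is the weighted median (not the mean). Total weight W = 255; half-weight = 127.5.
Sort by position and accumulate weight:
  km 2 (Zone IV, w=45) → cum 45
  km 15 (Zone III, w=30) → cum 75
  km 23 (Zone I, w=70) → cum 145  ≥ 127.5 → median here
  km 30 (Zone II, w=110) → cum 255
Optimal location: km 23.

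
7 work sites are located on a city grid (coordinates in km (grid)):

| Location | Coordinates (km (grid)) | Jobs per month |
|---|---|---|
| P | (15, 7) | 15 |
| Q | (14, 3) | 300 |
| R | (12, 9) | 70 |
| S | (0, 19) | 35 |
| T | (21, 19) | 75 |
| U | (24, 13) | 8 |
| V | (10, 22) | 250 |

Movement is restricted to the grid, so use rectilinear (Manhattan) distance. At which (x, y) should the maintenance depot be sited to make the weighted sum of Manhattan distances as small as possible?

Manhattan distance separates: Σwᵢ(|x−xᵢ|+|y−yᵢ|) = Σwᵢ|x−xᵢ| + Σwᵢ|y−yᵢ|, so x and y are optimised independently as 1-D weighted medians.
Total weight W = 753; half = 376.5.
x-coordinate, sorted with cumulative weight:
  x=0 (S, w=35) cum 35
  x=10 (V, w=250) cum 285
  x=12 (R, w=70) cum 355
  x=14 (Q, w=300) cum 655  ← median
  x=15 (P, w=15) cum 670
  x=21 (T, w=75) cum 745
  x=24 (U, w=8) cum 753
⇒ x* = 14
y-coordinate, sorted with cumulative weight:
  y=3 (Q, w=300) cum 300
  y=7 (P, w=15) cum 315
  y=9 (R, w=70) cum 385  ← median
  y=13 (U, w=8) cum 393
  y=19 (S, w=35) cum 428
  y=19 (T, w=75) cum 503
  y=22 (V, w=250) cum 753
⇒ y* = 9

(14, 9)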